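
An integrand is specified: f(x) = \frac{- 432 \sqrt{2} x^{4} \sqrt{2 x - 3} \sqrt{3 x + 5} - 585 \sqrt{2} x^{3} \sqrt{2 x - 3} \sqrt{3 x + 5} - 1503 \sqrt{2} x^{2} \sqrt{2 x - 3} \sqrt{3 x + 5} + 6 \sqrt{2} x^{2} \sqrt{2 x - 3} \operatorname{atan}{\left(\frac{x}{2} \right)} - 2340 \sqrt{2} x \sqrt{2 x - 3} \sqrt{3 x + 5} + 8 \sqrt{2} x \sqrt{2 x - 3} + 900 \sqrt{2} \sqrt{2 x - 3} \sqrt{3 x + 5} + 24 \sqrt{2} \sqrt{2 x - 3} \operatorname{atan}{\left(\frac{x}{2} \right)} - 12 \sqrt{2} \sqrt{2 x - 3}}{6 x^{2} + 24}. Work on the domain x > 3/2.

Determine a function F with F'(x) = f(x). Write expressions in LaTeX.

f has the shape u'v + uv' for u = \frac{4 \left(x - \frac{3}{2}\right)^{\frac{3}{2}}}{3} and v = - 3 \left(3 x + 5\right)^{\frac{5}{2}} + \operatorname{atan}{\left(\frac{x}{2} \right)} — it is the derivative of the product u*v.
Check: d/dx[- \frac{\sqrt{2} \left(2 x - 3\right)^{\frac{3}{2}} \left(27 x^{2} \sqrt{3 x + 5} + 90 x \sqrt{3 x + 5} + 75 \sqrt{3 x + 5} - \operatorname{atan}{\left(\frac{x}{2} \right)}\right)}{3}] = \frac{- 1296 \sqrt{2} x^{5} \sqrt{2 x - 3} - 3915 \sqrt{2} x^{4} \sqrt{2 x - 3} - 7434 \sqrt{2} x^{3} \sqrt{2 x - 3} + 6 \sqrt{2} x^{2} \sqrt{2 x - 3} \sqrt{3 x + 5} \operatorname{atan}{\left(\frac{x}{2} \right)} - 14535 \sqrt{2} x^{2} \sqrt{2 x - 3} + 8 \sqrt{2} x \sqrt{2 x - 3} \sqrt{3 x + 5} - 9000 \sqrt{2} x \sqrt{2 x - 3} + 24 \sqrt{2} \sqrt{2 x - 3} \sqrt{3 x + 5} \operatorname{atan}{\left(\frac{x}{2} \right)} - 12 \sqrt{2} \sqrt{2 x - 3} \sqrt{3 x + 5} + 4500 \sqrt{2} \sqrt{2 x - 3}}{6 x^{2} \sqrt{3 x + 5} + 24 \sqrt{3 x + 5}}, which equals f(x).

An antiderivative is F(x) = - \frac{\sqrt{2} \left(2 x - 3\right)^{\frac{3}{2}} \left(27 x^{2} \sqrt{3 x + 5} + 90 x \sqrt{3 x + 5} + 75 \sqrt{3 x + 5} - \operatorname{atan}{\left(\frac{x}{2} \right)}\right)}{3}.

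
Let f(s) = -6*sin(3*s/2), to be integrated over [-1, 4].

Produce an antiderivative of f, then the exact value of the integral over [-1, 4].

An antiderivative F(s) passes only if d/ds[F] lands on f(s) exactly.
F(s) = 4*cos(3*s/2) is an antiderivative of f.
Check: d/ds[4*cos(3*s/2)] = -6*sin(3*s/2) = f(s).
F(4) = 4*cos(6); F(-1) = 4*cos(3/2).
Integral = F(4) - F(-1) = -4*cos(3/2) + 4*cos(6).

Antiderivative: F(s) = 4*cos(3*s/2); value = -4*cos(3/2) + 4*cos(6)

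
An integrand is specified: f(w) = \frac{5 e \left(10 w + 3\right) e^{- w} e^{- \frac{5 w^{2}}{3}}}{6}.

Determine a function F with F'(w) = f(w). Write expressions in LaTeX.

An antiderivative is F(w) = - \frac{5 e e^{- w} e^{- \frac{5 w^{2}}{3}}}{2}.

f matches the chain-rule pattern g'(h)*h' with inner function h(w) = - \frac{5 w^{2}}{3} - w + 1; substituting u = h(w) collapses the integral.
Check: d/dw[- \frac{5 e e^{- w} e^{- \frac{5 w^{2}}{3}}}{2}] = \frac{\left(50 e w + 15 e\right) e^{- w} e^{- \frac{5 w^{2}}{3}}}{6}, which equals f(w).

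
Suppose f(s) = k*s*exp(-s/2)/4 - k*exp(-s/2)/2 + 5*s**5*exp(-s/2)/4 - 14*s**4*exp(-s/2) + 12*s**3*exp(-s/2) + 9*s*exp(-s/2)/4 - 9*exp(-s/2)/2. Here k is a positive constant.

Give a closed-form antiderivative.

An antiderivative is F(s) = -k*s*exp(-s/2)/2 - 5*s**5*exp(-s/2)/2 + 3*s**4*exp(-s/2) - 9*s*exp(-s/2)/2.

f has the shape u'v + uv' for u = -k*s/2 - 5*s**5/2 + 3*s**4 - 9*s/2 and v = exp(-s/2) — it is the derivative of the product u*v.
Check: d/ds[-k*s*exp(-s/2)/2 - 5*s**5*exp(-s/2)/2 + 3*s**4*exp(-s/2) - 9*s*exp(-s/2)/2] = (k*s - 2*k + 5*s**5 - 56*s**4 + 48*s**3 + 9*s - 18)*exp(-s/2)/4, which equals f(s).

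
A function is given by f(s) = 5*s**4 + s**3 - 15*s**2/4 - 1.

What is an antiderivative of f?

An antiderivative is F(s) = s**5 + s**4/4 - 5*s**3/4 - s.

The integrand splits into summands that can be handled one at a time.
Check: d/ds[s**5 + s**4/4 - 5*s**3/4 - s] = 5*s**4 + s**3 - 15*s**2/4 - 1 = f(s).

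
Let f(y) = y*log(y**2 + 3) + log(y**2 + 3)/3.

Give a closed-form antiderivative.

An antiderivative is F(y) = y**2*log(y**2 + 3)/2 - y**2/2 + y*log(y**2 + 3)/3 - 2*y/3 + 3*log(y**2 + 3)/2 + 2*sqrt(3)*atan(sqrt(3)*y/3)/3.

Integrate term by term and add the pieces.
Check: d/dy[y**2*log(y**2 + 3)/2 - y**2/2 + y*log(y**2 + 3)/3 - 2*y/3 + 3*log(y**2 + 3)/2 + 2*sqrt(3)*atan(sqrt(3)*y/3)/3] = y*log(y**2 + 3) + log(y**2 + 3)/3 = f(y).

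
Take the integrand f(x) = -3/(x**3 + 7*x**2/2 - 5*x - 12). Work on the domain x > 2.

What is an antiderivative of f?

The denominator factors as (x - 2)*(x + 4)*(2*x + 3); partial fractions split f into directly integrable pieces: 24/(35*(2*x + 3)) - 1/(5*(x + 4)) - 1/(7*(x - 2)).
Check: d/dx[(-5*log(x - 2) + 12*log(x + 3/2) - 7*log(x + 4))/35] = -6/(2*x**3 + 7*x**2 - 10*x - 24), which equals f(x).

An antiderivative is F(x) = (-5*log(x - 2) + 12*log(x + 3/2) - 7*log(x + 4))/35.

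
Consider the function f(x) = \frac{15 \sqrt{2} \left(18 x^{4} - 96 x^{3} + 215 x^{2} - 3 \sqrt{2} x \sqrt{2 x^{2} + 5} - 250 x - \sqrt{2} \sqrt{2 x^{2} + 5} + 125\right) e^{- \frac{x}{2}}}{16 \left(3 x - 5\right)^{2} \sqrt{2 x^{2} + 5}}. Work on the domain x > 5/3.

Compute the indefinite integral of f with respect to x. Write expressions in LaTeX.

F(x) = - \frac{3 \left(5 \sqrt{x^{2} + \frac{5}{2}} - \frac{5}{3 x - 5}\right) e^{- \frac{x}{2}}}{4} + C

Recognize the product-rule pattern: f = u'v + uv' with u = - \frac{15 \sqrt{x^{2} + \frac{5}{2}}}{4} + \frac{15}{4 \left(3 x - 5\right)}, v = e^{- \frac{x}{2}}, so integration by parts undoes it.
Check: d/dx[- \frac{3 \left(5 \sqrt{x^{2} + \frac{5}{2}} - \frac{5}{3 x - 5}\right) e^{- \frac{x}{2}}}{4}] = \frac{270 x^{4} - 1440 x^{3} + 3225 x^{2} - 45 \sqrt{2} x \sqrt{2 x^{2} + 5} - 3750 x - 15 \sqrt{2} \sqrt{2 x^{2} + 5} + 1875}{72 \sqrt{2} x^{2} \sqrt{2 x^{2} + 5} e^{\frac{x}{2}} - 240 \sqrt{2} x \sqrt{2 x^{2} + 5} e^{\frac{x}{2}} + 200 \sqrt{2} \sqrt{2 x^{2} + 5} e^{\frac{x}{2}}}, which equals f(x).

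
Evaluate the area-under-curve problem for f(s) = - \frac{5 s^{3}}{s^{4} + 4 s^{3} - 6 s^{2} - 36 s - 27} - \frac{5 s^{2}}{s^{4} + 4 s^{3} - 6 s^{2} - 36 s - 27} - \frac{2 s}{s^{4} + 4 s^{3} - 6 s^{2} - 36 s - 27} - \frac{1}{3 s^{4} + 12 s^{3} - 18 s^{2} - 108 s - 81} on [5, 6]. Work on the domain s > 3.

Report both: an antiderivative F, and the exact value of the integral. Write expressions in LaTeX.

Antiderivative: F(s) = - \frac{559 s \log{\left(s - 3 \right)} + 45 s \log{\left(s + 1 \right)} + 1556 s \log{\left(s + 3 \right)} + 1677 \log{\left(s - 3 \right)} + 135 \log{\left(s + 1 \right)} + 4668 \log{\left(s + 3 \right)} + 3444}{432 \left(s + 3\right)}; value = - \frac{389 \log{\left(9 \right)}}{108} - \frac{559 \log{\left(3 \right)}}{432} - \frac{5 \log{\left(7 \right)}}{48} + \frac{287}{2592} + \frac{5 \log{\left(6 \right)}}{48} + \frac{559 \log{\left(2 \right)}}{432} + \frac{389 \log{\left(8 \right)}}{108}

The denominator factors as 3 \left(s - 3\right) \left(s + 1\right) \left(s + 3\right)^{2}; partial fractions split f into directly integrable pieces: - \frac{389}{108 \left(s + 3\right)} + \frac{287}{36 \left(s + 3\right)^{2}} - \frac{5}{48 \left(s + 1\right)} - \frac{559}{432 \left(s - 3\right)}.
F(s) = - \frac{559 s \log{\left(s - 3 \right)} + 45 s \log{\left(s + 1 \right)} + 1556 s \log{\left(s + 3 \right)} + 1677 \log{\left(s - 3 \right)} + 135 \log{\left(s + 1 \right)} + 4668 \log{\left(s + 3 \right)} + 3444}{432 \left(s + 3\right)} is an antiderivative of f.
Check: d/ds[- \frac{559 s \log{\left(s - 3 \right)} + 45 s \log{\left(s + 1 \right)} + 1556 s \log{\left(s + 3 \right)} + 1677 \log{\left(s - 3 \right)} + 135 \log{\left(s + 1 \right)} + 4668 \log{\left(s + 3 \right)} + 3444}{432 \left(s + 3\right)}] = \frac{- 15 s^{3} - 15 s^{2} - 6 s - 1}{3 s^{4} + 12 s^{3} - 18 s^{2} - 108 s - 81}, which equals f(s).
F(6) = - \frac{389 \log{\left(9 \right)}}{108} - \frac{559 \log{\left(3 \right)}}{432} - \frac{287}{324} - \frac{5 \log{\left(7 \right)}}{48}; F(5) = - \frac{389 \log{\left(8 \right)}}{108} - \frac{287}{288} - \frac{559 \log{\left(2 \right)}}{432} - \frac{5 \log{\left(6 \right)}}{48}.
Integral = F(6) - F(5) = - \frac{389 \log{\left(9 \right)}}{108} - \frac{559 \log{\left(3 \right)}}{432} - \frac{5 \log{\left(7 \right)}}{48} + \frac{287}{2592} + \frac{5 \log{\left(6 \right)}}{48} + \frac{559 \log{\left(2 \right)}}{432} + \frac{389 \log{\left(8 \right)}}{108}.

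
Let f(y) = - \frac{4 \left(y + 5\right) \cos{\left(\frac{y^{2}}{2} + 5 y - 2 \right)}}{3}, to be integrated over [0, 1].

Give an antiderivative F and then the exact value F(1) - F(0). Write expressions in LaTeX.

Antiderivative: F(y) = - \frac{4 \sin{\left(\frac{y^{2}}{2} + 5 y - 2 \right)}}{3}; value = - \frac{4 \sin{\left(2 \right)}}{3} - \frac{4 \sin{\left(\frac{7}{2} \right)}}{3}

The substitution u = \frac{y^{2}}{2} + 5 y - 2 works: f is exactly (dF/du)*(du/dy) for that inner function.
F(y) = - \frac{4 \sin{\left(\frac{y^{2}}{2} + 5 y - 2 \right)}}{3} is an antiderivative of f.
Check: d/dy[- \frac{4 \sin{\left(\frac{y^{2}}{2} + 5 y - 2 \right)}}{3}] = - \frac{4 y \cos{\left(\frac{y^{2}}{2} + 5 y - 2 \right)}}{3} - \frac{20 \cos{\left(\frac{y^{2}}{2} + 5 y - 2 \right)}}{3}, which equals f(y).
F(1) = - \frac{4 \sin{\left(\frac{7}{2} \right)}}{3}; F(0) = \frac{4 \sin{\left(2 \right)}}{3}.
Integral = F(1) - F(0) = - \frac{4 \sin{\left(2 \right)}}{3} - \frac{4 \sin{\left(\frac{7}{2} \right)}}{3}.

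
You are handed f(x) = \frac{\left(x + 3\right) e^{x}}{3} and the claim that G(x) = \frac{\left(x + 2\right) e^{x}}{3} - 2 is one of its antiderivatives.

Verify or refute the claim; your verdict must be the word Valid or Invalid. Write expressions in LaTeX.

d/dx[G] = \frac{x e^{x}}{3} + e^{x}
This equals f(x) exactly, so the claim holds.

Valid: G'(x) = f(x).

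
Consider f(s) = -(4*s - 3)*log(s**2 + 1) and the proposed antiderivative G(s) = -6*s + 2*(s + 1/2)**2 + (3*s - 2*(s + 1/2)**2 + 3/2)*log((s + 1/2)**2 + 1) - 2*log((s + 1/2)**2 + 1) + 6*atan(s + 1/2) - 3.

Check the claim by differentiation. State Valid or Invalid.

d/ds[G] = -4*s*log(s**2 + s + 5/4) + log(s**2 + s + 5/4)
d/ds[G] - f(s) = 4*s*log(s**2 + 1) - 4*s*log(s**2 + s + 5/4) - 3*log(s**2 + 1) + log(s**2 + s + 5/4) != 0.

Invalid: d/ds[G] - f = 4*s*log(s**2 + 1) - 4*s*log(s**2 + s + 5/4) - 3*log(s**2 + 1) + log(s**2 + s + 5/4), which is not 0.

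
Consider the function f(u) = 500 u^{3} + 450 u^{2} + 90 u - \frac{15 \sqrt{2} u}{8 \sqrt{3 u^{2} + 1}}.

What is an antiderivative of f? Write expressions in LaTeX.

The integrand splits into summands that can be handled one at a time.
Check: d/du[125 u^{4} + 150 u^{3} + 45 u^{2} - \frac{5 \sqrt{2} \sqrt{3 u^{2} + 1}}{8}] = \frac{4000 u^{3} \sqrt{3 u^{2} + 1} + 3600 u^{2} \sqrt{3 u^{2} + 1} + 720 u \sqrt{3 u^{2} + 1} - 15 \sqrt{2} u}{8 \sqrt{3 u^{2} + 1}}, which equals f(u).

An antiderivative is F(u) = 125 u^{4} + 150 u^{3} + 45 u^{2} - \frac{5 \sqrt{2} \sqrt{3 u^{2} + 1}}{8}.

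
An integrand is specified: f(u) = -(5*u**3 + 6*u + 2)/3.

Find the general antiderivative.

F(u) = -u*(5*u**3 + 12*u + 8)/12 + C

Differentiate the proposed F(u) back; it has to land on f(u) exactly.
Check: d/du[-u*(5*u**3 + 12*u + 8)/12] = -5*u**3/3 - 2*u - 2/3, which equals f(u).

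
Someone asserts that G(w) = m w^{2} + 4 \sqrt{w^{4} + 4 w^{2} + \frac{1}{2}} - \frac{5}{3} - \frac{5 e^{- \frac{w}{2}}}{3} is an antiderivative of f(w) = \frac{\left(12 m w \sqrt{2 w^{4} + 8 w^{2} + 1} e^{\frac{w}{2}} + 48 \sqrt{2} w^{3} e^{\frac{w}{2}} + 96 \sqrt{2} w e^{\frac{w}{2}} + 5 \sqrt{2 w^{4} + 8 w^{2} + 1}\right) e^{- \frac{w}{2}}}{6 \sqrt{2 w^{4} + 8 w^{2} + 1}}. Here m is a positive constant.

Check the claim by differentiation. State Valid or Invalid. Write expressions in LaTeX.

Valid - differentiating G returns exactly f.

d/dw[G] = \frac{\left(12 m w \sqrt{2 w^{4} + 8 w^{2} + 1} e^{\frac{w}{2}} + 48 \sqrt{2} w^{3} e^{\frac{w}{2}} + 96 \sqrt{2} w e^{\frac{w}{2}} + 5 \sqrt{2 w^{4} + 8 w^{2} + 1}\right) e^{- \frac{w}{2}}}{6 \sqrt{2 w^{4} + 8 w^{2} + 1}}
This equals f(w) exactly, so the claim holds.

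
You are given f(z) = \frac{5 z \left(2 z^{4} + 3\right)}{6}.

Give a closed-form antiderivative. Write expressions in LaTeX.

A candidate is checked by its d/dz: the result must match f(z).
Check: d/dz[\frac{5 z^{6}}{18} + \frac{5 z^{2}}{4}] = \frac{5 z^{5}}{3} + \frac{5 z}{2}, which equals f(z).

An antiderivative is F(z) = \frac{5 z^{6}}{18} + \frac{5 z^{2}}{4}.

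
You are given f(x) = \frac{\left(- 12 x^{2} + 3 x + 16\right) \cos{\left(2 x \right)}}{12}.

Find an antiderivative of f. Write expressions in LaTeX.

An antiderivative is F(x) = - \frac{x^{2} \sin{\left(2 x \right)}}{2} + \frac{x \sin{\left(2 x \right)}}{8} - \frac{x \cos{\left(2 x \right)}}{2} + \frac{11 \sin{\left(2 x \right)}}{12} + \frac{\cos{\left(2 x \right)}}{16}.

Any candidate F(x) must reproduce f(x) exactly when differentiated.
Check: d/dx[- \frac{x^{2} \sin{\left(2 x \right)}}{2} + \frac{x \sin{\left(2 x \right)}}{8} - \frac{x \cos{\left(2 x \right)}}{2} + \frac{11 \sin{\left(2 x \right)}}{12} + \frac{\cos{\left(2 x \right)}}{16}] = - x^{2} \cos{\left(2 x \right)} + \frac{x \cos{\left(2 x \right)}}{4} + \frac{4 \cos{\left(2 x \right)}}{3}, which equals f(x).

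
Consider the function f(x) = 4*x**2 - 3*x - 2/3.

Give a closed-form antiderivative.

The integrand splits into summands that can be handled one at a time.
Check: d/dx[4*x**3/3 - 3*x**2/2 - 2*x/3] = 4*x**2 - 3*x - 2/3 = f(x).

An antiderivative is F(x) = 4*x**3/3 - 3*x**2/2 - 2*x/3.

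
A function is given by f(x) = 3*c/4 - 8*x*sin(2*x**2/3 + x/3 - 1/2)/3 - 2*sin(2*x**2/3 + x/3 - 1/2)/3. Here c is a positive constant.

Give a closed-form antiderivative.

An antiderivative is F(x) = 3*c*x/4 + 2*cos(2*x**2/3 + x/3 - 1/2).

The integrand splits into summands that can be handled one at a time.
Check: d/dx[3*c*x/4 + 2*cos(2*x**2/3 + x/3 - 1/2)] = 3*c/4 - 8*x*sin(2*x**2/3 + x/3 - 1/2)/3 - 2*sin(2*x**2/3 + x/3 - 1/2)/3 = f(x).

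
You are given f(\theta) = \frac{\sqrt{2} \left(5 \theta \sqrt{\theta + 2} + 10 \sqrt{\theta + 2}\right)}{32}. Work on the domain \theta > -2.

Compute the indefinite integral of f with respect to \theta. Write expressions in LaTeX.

Recover f(\theta) by differentiating a candidate F(\theta); any mismatch rules it out.
Check: d/d\theta[\frac{\theta^{2} \sqrt{\frac{\theta}{2} + 1}}{8} + \frac{\theta \sqrt{\frac{\theta}{2} + 1}}{2} + \frac{\sqrt{\frac{\theta}{2} + 1}}{2}] = \frac{\sqrt{2} \left(5 \theta^{2} + 20 \theta + 20\right)}{32 \sqrt{\theta + 2}}, which equals f(\theta).

F(\theta) = \frac{\theta^{2} \sqrt{\frac{\theta}{2} + 1}}{8} + \frac{\theta \sqrt{\frac{\theta}{2} + 1}}{2} + \frac{\sqrt{\frac{\theta}{2} + 1}}{2} + C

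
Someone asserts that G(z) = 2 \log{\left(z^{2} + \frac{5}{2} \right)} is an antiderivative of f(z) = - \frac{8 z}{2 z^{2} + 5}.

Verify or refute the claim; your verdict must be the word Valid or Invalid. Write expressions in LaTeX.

d/dz[G] = \frac{8 z}{2 z^{2} + 5}
d/dz[G] - f(z) = \frac{16 z}{2 z^{2} + 5} != 0.

Invalid: d/dz[G] - f = \frac{16 z}{2 z^{2} + 5}, which is not 0.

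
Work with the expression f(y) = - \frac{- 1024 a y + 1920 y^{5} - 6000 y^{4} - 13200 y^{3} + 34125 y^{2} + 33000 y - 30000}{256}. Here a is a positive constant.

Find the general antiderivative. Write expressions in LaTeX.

A candidate is checked by its d/dy: the result must match f(y).
Check: d/dy[\frac{512 a y^{2} - 5 \left(4 y^{2} - 5 y - 20\right)^{3}}{256}] = 4 a y - \frac{15 y^{5}}{2} + \frac{375 y^{4}}{16} + \frac{825 y^{3}}{16} - \frac{34125 y^{2}}{256} - \frac{4125 y}{32} + \frac{1875}{16}, which equals f(y).

F(y) = \frac{512 a y^{2} - 5 \left(4 y^{2} - 5 y - 20\right)^{3}}{256} + C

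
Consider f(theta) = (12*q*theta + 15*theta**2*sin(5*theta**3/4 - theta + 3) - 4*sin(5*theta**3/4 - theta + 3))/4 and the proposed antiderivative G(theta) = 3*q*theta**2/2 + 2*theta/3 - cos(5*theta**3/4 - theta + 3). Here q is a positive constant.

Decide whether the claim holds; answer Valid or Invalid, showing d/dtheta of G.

Invalid: d/dtheta[G] - f = 2/3, which is not 0.

d/dtheta[G] = 3*q*theta + 15*theta**2*sin(5*theta**3/4 - theta + 3)/4 - sin(5*theta**3/4 - theta + 3) + 2/3
d/dtheta[G] - f(theta) = 2/3 != 0.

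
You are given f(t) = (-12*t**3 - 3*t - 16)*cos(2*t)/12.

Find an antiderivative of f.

An antiderivative is F(t) = -(24*t**3*sin(2*t) + 36*t**2*cos(2*t) - 30*t*sin(2*t) + 32*sin(2*t) - 15*cos(2*t))/48.

Since d/dt undoes antidifferentiation here, F'(t) = f(t) is required of F(t).
Check: d/dt[-(24*t**3*sin(2*t) + 36*t**2*cos(2*t) - 30*t*sin(2*t) + 32*sin(2*t) - 15*cos(2*t))/48] = -t**3*cos(2*t) - t*cos(2*t)/4 - 4*cos(2*t)/3, which equals f(t).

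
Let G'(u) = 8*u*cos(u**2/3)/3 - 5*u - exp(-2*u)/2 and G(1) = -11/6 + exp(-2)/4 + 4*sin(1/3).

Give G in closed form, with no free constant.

G(u) = (-30*u**2*exp(2*u) + 48*exp(2*u)*sin(u**2/3) + 8*exp(2*u) + 3)*exp(-2*u)/12

The integrand splits into summands that can be handled one at a time.
A general antiderivative is -5*u**2/2 + 4*sin(u**2/3) + 2/3 + exp(-2*u)/4 + C.
The condition gives C = -11/6 + exp(-2)/4 + 4*sin(1/3) - (-11/6 + exp(-2)/4 + 4*sin(1/3)) = 0.
So G(u) = (-30*u**2*exp(2*u) + 48*exp(2*u)*sin(u**2/3) + 8*exp(2*u) + 3)*exp(-2*u)/12.
Check: d/du[(-30*u**2*exp(2*u) + 48*exp(2*u)*sin(u**2/3) + 8*exp(2*u) + 3)*exp(-2*u)/12] = (16*u*exp(2*u)*cos(u**2/3) - 30*u*exp(2*u) - 3)*exp(-2*u)/6, which equals G'(u).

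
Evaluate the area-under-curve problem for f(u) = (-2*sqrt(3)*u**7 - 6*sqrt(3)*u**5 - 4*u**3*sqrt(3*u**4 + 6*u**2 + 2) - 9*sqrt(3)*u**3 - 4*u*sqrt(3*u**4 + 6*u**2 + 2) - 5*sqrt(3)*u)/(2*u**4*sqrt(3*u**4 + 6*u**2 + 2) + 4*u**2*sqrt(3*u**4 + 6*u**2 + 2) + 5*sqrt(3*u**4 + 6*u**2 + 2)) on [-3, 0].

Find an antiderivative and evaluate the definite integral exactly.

Recover f(u) by differentiating a candidate F(u); any mismatch rules it out.
F(u) = -sqrt(u**4 + 2*u**2 + 2/3)/2 - log(2*u**4 + 4*u**2 + 5)/2 is an antiderivative of f.
Check: d/du[-sqrt(u**4 + 2*u**2 + 2/3)/2 - log(2*u**4 + 4*u**2 + 5)/2] = (-2*sqrt(3)*u**7 - 6*sqrt(3)*u**5 - 4*u**3*sqrt(3*u**4 + 6*u**2 + 2) - 9*sqrt(3)*u**3 - 4*u*sqrt(3*u**4 + 6*u**2 + 2) - 5*sqrt(3)*u)/(2*u**4*sqrt(3*u**4 + 6*u**2 + 2) + 4*u**2*sqrt(3*u**4 + 6*u**2 + 2) + 5*sqrt(3*u**4 + 6*u**2 + 2)) = f(u).
F(0) = -log(5)/2 - sqrt(6)/6; F(-3) = -sqrt(897)/6 - log(203)/2.
Integral = F(0) - F(-3) = -log(5)/2 - sqrt(6)/6 + log(203)/2 + sqrt(897)/6.

Antiderivative: F(u) = -sqrt(u**4 + 2*u**2 + 2/3)/2 - log(2*u**4 + 4*u**2 + 5)/2; value = -log(5)/2 - sqrt(6)/6 + log(203)/2 + sqrt(897)/6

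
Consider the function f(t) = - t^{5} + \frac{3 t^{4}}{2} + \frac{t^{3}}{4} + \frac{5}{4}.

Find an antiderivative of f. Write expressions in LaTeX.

An antiderivative is F(t) = - \frac{t^{6}}{6} + \frac{3 t^{5}}{10} + \frac{t^{4}}{16} + \frac{5 t}{4}.

Integrate term by term and add the pieces.
Check: d/dt[- \frac{t^{6}}{6} + \frac{3 t^{5}}{10} + \frac{t^{4}}{16} + \frac{5 t}{4}] = - t^{5} + \frac{3 t^{4}}{2} + \frac{t^{3}}{4} + \frac{5}{4} = f(t).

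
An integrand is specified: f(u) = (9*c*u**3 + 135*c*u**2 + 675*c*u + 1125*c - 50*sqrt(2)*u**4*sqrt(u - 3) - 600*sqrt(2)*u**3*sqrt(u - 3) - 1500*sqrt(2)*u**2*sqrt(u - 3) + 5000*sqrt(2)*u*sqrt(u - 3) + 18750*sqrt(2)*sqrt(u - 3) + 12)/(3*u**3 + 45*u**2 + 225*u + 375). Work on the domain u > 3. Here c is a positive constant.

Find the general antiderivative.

Check any antiderivative F(u) by computing F'(u) and comparing it with f(u).
Check: d/du[(9*c*u**3 + 90*c*u**2 + 225*c*u - 20*sqrt(2)*u**4*sqrt(u - 3) - 80*sqrt(2)*u**3*sqrt(u - 3) + 520*sqrt(2)*u**2*sqrt(u - 3) + 1200*sqrt(2)*u*sqrt(u - 3) - 4500*sqrt(2)*sqrt(u - 3) - 6)/(3*u**2 + 30*u + 75)] = (9*c*u**3*sqrt(u - 3) + 135*c*u**2*sqrt(u - 3) + 675*c*u*sqrt(u - 3) + 1125*c*sqrt(u - 3) - 50*sqrt(2)*u**5 - 450*sqrt(2)*u**4 + 300*sqrt(2)*u**3 + 9500*sqrt(2)*u**2 + 3750*sqrt(2)*u + 12*sqrt(u - 3) - 56250*sqrt(2))/(3*u**3*sqrt(u - 3) + 45*u**2*sqrt(u - 3) + 225*u*sqrt(u - 3) + 375*sqrt(u - 3)), which equals f(u).

F(u) = (9*c*u**3 + 90*c*u**2 + 225*c*u - 20*sqrt(2)*u**4*sqrt(u - 3) - 80*sqrt(2)*u**3*sqrt(u - 3) + 520*sqrt(2)*u**2*sqrt(u - 3) + 1200*sqrt(2)*u*sqrt(u - 3) - 4500*sqrt(2)*sqrt(u - 3) - 6)/(3*u**2 + 30*u + 75) + C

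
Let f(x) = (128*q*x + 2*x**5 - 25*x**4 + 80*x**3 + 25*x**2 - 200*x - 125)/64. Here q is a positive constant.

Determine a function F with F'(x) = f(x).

For F(x) to be correct the identity F'(x) - f(x) = 0 must hold.
Check: d/dx[(192*q*x**2 + (x**2 - 5*x - 5)**3)/192] = 2*q*x + x**5/32 - 25*x**4/64 + 5*x**3/4 + 25*x**2/64 - 25*x/8 - 125/64, which equals f(x).

An antiderivative is F(x) = (192*q*x**2 + (x**2 - 5*x - 5)**3)/192.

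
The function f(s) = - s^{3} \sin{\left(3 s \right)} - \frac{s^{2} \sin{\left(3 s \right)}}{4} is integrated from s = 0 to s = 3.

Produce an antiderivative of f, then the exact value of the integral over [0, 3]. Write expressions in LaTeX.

Antiderivative: F(s) = \frac{s^{3} \cos{\left(3 s \right)}}{3} - \frac{s^{2} \sin{\left(3 s \right)}}{3} + \frac{s^{2} \cos{\left(3 s \right)}}{12} - \frac{s \sin{\left(3 s \right)}}{18} - \frac{2 s \cos{\left(3 s \right)}}{9} + \frac{2 \sin{\left(3 s \right)}}{27} - \frac{\cos{\left(3 s \right)}}{54}; value = \frac{979 \cos{\left(9 \right)}}{108} - \frac{167 \sin{\left(9 \right)}}{54} + \frac{1}{54}

The integrand splits into summands that can be handled one at a time.
F(s) = \frac{s^{3} \cos{\left(3 s \right)}}{3} - \frac{s^{2} \sin{\left(3 s \right)}}{3} + \frac{s^{2} \cos{\left(3 s \right)}}{12} - \frac{s \sin{\left(3 s \right)}}{18} - \frac{2 s \cos{\left(3 s \right)}}{9} + \frac{2 \sin{\left(3 s \right)}}{27} - \frac{\cos{\left(3 s \right)}}{54} is an antiderivative of f.
Check: d/ds[\frac{s^{3} \cos{\left(3 s \right)}}{3} - \frac{s^{2} \sin{\left(3 s \right)}}{3} + \frac{s^{2} \cos{\left(3 s \right)}}{12} - \frac{s \sin{\left(3 s \right)}}{18} - \frac{2 s \cos{\left(3 s \right)}}{9} + \frac{2 \sin{\left(3 s \right)}}{27} - \frac{\cos{\left(3 s \right)}}{54}] = - s^{3} \sin{\left(3 s \right)} - \frac{s^{2} \sin{\left(3 s \right)}}{4} = f(s).
F(3) = \frac{979 \cos{\left(9 \right)}}{108} - \frac{167 \sin{\left(9 \right)}}{54}; F(0) = - \frac{1}{54}.
Integral = F(3) - F(0) = \frac{979 \cos{\left(9 \right)}}{108} - \frac{167 \sin{\left(9 \right)}}{54} + \frac{1}{54}.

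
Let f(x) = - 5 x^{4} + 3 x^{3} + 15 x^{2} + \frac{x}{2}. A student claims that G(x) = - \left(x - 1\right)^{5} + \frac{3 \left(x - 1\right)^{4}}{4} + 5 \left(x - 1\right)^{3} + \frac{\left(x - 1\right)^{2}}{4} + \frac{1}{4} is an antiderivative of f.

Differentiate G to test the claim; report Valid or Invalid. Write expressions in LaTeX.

d/dx[G] = - 5 x^{4} + 23 x^{3} - 24 x^{2} - \frac{x}{2} + \frac{13}{2}
d/dx[G] - f(x) = 20 x^{3} - 39 x^{2} - x + \frac{13}{2} != 0.

Invalid: d/dx[G] - f = 20 x^{3} - 39 x^{2} - x + \frac{13}{2}, which is not 0.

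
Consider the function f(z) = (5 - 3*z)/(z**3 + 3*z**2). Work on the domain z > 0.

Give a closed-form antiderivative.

An antiderivative is F(z) = -14*log(z)/9 + 14*log(z + 3)/9 - 5/(3*z).

The denominator factors as z**2*(z + 3); partial fractions split f into directly integrable pieces: 14/(9*(z + 3)) - 14/(9*z) + 5/(3*z**2).
Check: d/dz[-14*log(z)/9 + 14*log(z + 3)/9 - 5/(3*z)] = (5 - 3*z)/(z**3 + 3*z**2) = f(z).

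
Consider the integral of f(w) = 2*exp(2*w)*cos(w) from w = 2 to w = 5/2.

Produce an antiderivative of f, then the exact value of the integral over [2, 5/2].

Antiderivative: F(w) = 2*exp(2*w)*sin(w)/5 + 4*exp(2*w)*cos(w)/5; value = 4*exp(5)*cos(5/2)/5 - 2*exp(4)*sin(2)/5 - 4*exp(4)*cos(2)/5 + 2*exp(5)*sin(5/2)/5

A candidate is checked by its d/dw: the result must match f(w).
F(w) = 2*exp(2*w)*sin(w)/5 + 4*exp(2*w)*cos(w)/5 is an antiderivative of f.
Check: d/dw[2*exp(2*w)*sin(w)/5 + 4*exp(2*w)*cos(w)/5] = 2*exp(2*w)*cos(w) = f(w).
F(5/2) = 4*exp(5)*cos(5/2)/5 + 2*exp(5)*sin(5/2)/5; F(2) = 4*exp(4)*cos(2)/5 + 2*exp(4)*sin(2)/5.
Integral = F(5/2) - F(2) = 4*exp(5)*cos(5/2)/5 - 2*exp(4)*sin(2)/5 - 4*exp(4)*cos(2)/5 + 2*exp(5)*sin(5/2)/5.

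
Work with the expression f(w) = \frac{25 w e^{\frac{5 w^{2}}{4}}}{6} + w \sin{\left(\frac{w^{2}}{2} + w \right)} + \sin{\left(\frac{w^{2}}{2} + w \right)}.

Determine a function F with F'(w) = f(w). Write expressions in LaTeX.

An antiderivative is F(w) = \frac{5 e^{\frac{5 w^{2}}{4}}}{3} - \cos{\left(\frac{w^{2}}{2} + w \right)}.

Integrate term by term and add the pieces.
Check: d/dw[\frac{5 e^{\frac{5 w^{2}}{4}}}{3} - \cos{\left(\frac{w^{2}}{2} + w \right)}] = \frac{25 w e^{\frac{5 w^{2}}{4}}}{6} + w \sin{\left(\frac{w^{2}}{2} + w \right)} + \sin{\left(\frac{w^{2}}{2} + w \right)} = f(w).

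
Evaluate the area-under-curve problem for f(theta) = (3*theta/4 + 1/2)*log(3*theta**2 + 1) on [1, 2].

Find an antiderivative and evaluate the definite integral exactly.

Antiderivative: F(theta) = 3*theta**2*log(3*theta**2 + 1)/8 - 3*theta**2/8 + theta*log(3*theta**2 + 1)/2 - theta + log(theta**2 + 1/3)/8 + sqrt(3)*atan(sqrt(3)*theta)/3; value = -17/8 - 7*log(4)/8 - sqrt(3)*pi/9 - log(4/3)/8 + log(13/3)/8 + sqrt(3)*atan(2*sqrt(3))/3 + 5*log(13)/2

An antiderivative F(theta) passes only if d/dtheta[F] lands on f(theta) exactly.
F(theta) = 3*theta**2*log(3*theta**2 + 1)/8 - 3*theta**2/8 + theta*log(3*theta**2 + 1)/2 - theta + log(theta**2 + 1/3)/8 + sqrt(3)*atan(sqrt(3)*theta)/3 is an antiderivative of f.
Check: d/dtheta[3*theta**2*log(3*theta**2 + 1)/8 - 3*theta**2/8 + theta*log(3*theta**2 + 1)/2 - theta + log(theta**2 + 1/3)/8 + sqrt(3)*atan(sqrt(3)*theta)/3] = 3*theta*log(3*theta**2 + 1)/4 + log(3*theta**2 + 1)/2, which equals f(theta).
F(2) = -7/2 + log(13/3)/8 + sqrt(3)*atan(2*sqrt(3))/3 + 5*log(13)/2; F(1) = -11/8 + log(4/3)/8 + sqrt(3)*pi/9 + 7*log(4)/8.
Integral = F(2) - F(1) = -17/8 - 7*log(4)/8 - sqrt(3)*pi/9 - log(4/3)/8 + log(13/3)/8 + sqrt(3)*atan(2*sqrt(3))/3 + 5*log(13)/2.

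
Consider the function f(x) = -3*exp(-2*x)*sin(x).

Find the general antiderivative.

Differentiate the proposed F(x) back; it has to land on f(x) exactly.
Check: d/dx[3*(2*sin(x) + cos(x))*exp(-2*x)/5] = -3*exp(-2*x)*sin(x) = f(x).

F(x) = 3*(2*sin(x) + cos(x))*exp(-2*x)/5 + C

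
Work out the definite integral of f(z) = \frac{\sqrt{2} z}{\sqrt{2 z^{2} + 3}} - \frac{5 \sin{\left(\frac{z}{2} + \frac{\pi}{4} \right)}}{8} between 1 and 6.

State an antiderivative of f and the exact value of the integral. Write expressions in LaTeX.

Integrate term by term and add the pieces.
F(z) = \frac{2 \sqrt{2} \sqrt{2 z^{2} + 3} + 5 \cos{\left(\frac{z}{2} + \frac{\pi}{4} \right)}}{4} is an antiderivative of f.
Check: d/dz[\frac{2 \sqrt{2} \sqrt{2 z^{2} + 3} + 5 \cos{\left(\frac{z}{2} + \frac{\pi}{4} \right)}}{4}] = \frac{8 \sqrt{2} z - 5 \sqrt{2 z^{2} + 3} \sin{\left(\frac{z}{2} + \frac{\pi}{4} \right)}}{8 \sqrt{2 z^{2} + 3}}, which equals f(z).
F(6) = \frac{5 \cos{\left(\frac{\pi}{4} + 3 \right)}}{4} + \frac{5 \sqrt{6}}{2}; F(1) = \frac{5 \cos{\left(\frac{1}{2} + \frac{\pi}{4} \right)}}{4} + \frac{\sqrt{10}}{2}.
Integral = F(6) - F(1) = - \frac{\sqrt{10}}{2} + \frac{5 \cos{\left(\frac{\pi}{4} + 3 \right)}}{4} - \frac{5 \cos{\left(\frac{1}{2} + \frac{\pi}{4} \right)}}{4} + \frac{5 \sqrt{6}}{2}.

Antiderivative: F(z) = \frac{2 \sqrt{2} \sqrt{2 z^{2} + 3} + 5 \cos{\left(\frac{z}{2} + \frac{\pi}{4} \right)}}{4}; value = - \frac{\sqrt{10}}{2} + \frac{5 \cos{\left(\frac{\pi}{4} + 3 \right)}}{4} - \frac{5 \cos{\left(\frac{1}{2} + \frac{\pi}{4} \right)}}{4} + \frac{5 \sqrt{6}}{2}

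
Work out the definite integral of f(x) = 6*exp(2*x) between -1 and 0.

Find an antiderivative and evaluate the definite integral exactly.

Differentiate the proposed F(x) back; it has to land on f(x) exactly.
F(x) = 3*exp(2*x) is an antiderivative of f.
Check: d/dx[3*exp(2*x)] = 6*exp(2*x) = f(x).
F(0) = 3; F(-1) = 3*exp(-2).
Integral = F(0) - F(-1) = 3 - 3*exp(-2).

Antiderivative: F(x) = 3*exp(2*x); value = 3 - 3*exp(-2)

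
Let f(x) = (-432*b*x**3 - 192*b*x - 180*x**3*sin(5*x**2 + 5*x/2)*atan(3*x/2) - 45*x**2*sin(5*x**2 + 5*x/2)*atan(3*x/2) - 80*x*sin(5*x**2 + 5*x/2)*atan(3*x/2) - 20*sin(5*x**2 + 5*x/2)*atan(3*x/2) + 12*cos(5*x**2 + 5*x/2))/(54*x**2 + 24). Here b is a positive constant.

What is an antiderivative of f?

An antiderivative is F(x) = -4*b*x**2 + cos(5*x**2 + 5*x/2)*atan(3*x/2)/3.

Whatever form F(x) takes, F'(x) = f(x) is non-negotiable.
Check: d/dx[-4*b*x**2 + cos(5*x**2 + 5*x/2)*atan(3*x/2)/3] = (-432*b*x**3 - 192*b*x - 180*x**3*sin(5*x**2 + 5*x/2)*atan(3*x/2) - 45*x**2*sin(5*x**2 + 5*x/2)*atan(3*x/2) - 80*x*sin(5*x**2 + 5*x/2)*atan(3*x/2) - 20*sin(5*x**2 + 5*x/2)*atan(3*x/2) + 12*cos(5*x**2 + 5*x/2))/(54*x**2 + 24) = f(x).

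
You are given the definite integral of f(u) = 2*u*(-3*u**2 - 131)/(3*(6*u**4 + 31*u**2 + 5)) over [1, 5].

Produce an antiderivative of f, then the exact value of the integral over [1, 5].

Antiderivative: F(u) = -(-8*log(u**2 + 5) + 9*log(2*u**2 + 1/3))/6; value = -3*log(151/3)/2 - 4*log(6)/3 + 3*log(7/3)/2 + 4*log(30)/3

Check any antiderivative F(u) by computing F'(u) and comparing it with f(u).
F(u) = -(-8*log(u**2 + 5) + 9*log(2*u**2 + 1/3))/6 is an antiderivative of f.
Check: d/du[-(-8*log(u**2 + 5) + 9*log(2*u**2 + 1/3))/6] = (-6*u**3 - 262*u)/(18*u**4 + 93*u**2 + 15), which equals f(u).
F(5) = -3*log(151/3)/2 + 4*log(30)/3; F(1) = -3*log(7/3)/2 + 4*log(6)/3.
Integral = F(5) - F(1) = -3*log(151/3)/2 - 4*log(6)/3 + 3*log(7/3)/2 + 4*log(30)/3.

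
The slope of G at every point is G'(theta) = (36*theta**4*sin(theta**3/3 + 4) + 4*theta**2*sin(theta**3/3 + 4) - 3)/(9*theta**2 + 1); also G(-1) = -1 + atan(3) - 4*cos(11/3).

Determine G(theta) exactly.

G(theta) = -4*cos(theta**3/3 + 4) - atan(3*theta) - 1

Whatever form G(theta) takes, its d/dtheta must return the stated G'(theta).
A general antiderivative is -4*cos(theta**3/3 + 4) - atan(3*theta) + C.
The condition gives C = -1 + atan(3) - 4*cos(11/3) - (atan(3) - 4*cos(11/3)) = -1.
So G(theta) = -4*cos(theta**3/3 + 4) - atan(3*theta) - 1.
Check: d/dtheta[-4*cos(theta**3/3 + 4) - atan(3*theta) - 1] = (36*theta**4*sin(theta**3/3 + 4) + 4*theta**2*sin(theta**3/3 + 4) - 3)/(9*theta**2 + 1) = G'(theta).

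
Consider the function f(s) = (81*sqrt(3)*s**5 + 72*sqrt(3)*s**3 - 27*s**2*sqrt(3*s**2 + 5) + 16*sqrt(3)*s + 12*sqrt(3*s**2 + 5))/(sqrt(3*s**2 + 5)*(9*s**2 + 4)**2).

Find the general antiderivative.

F(s) = (9*s + sqrt(3)*sqrt(3*s**2 + 5)*(9*s**2 + 4))/(3*(9*s**2 + 4)) + C

Any candidate F(s) must reproduce f(s) exactly when differentiated.
Check: d/ds[(9*s + sqrt(3)*sqrt(3*s**2 + 5)*(9*s**2 + 4))/(3*(9*s**2 + 4))] = (81*sqrt(3)*s**5 + 72*sqrt(3)*s**3 - 27*s**2*sqrt(3*s**2 + 5) + 16*sqrt(3)*s + 12*sqrt(3*s**2 + 5))/(81*s**4*sqrt(3*s**2 + 5) + 72*s**2*sqrt(3*s**2 + 5) + 16*sqrt(3*s**2 + 5)), which equals f(s).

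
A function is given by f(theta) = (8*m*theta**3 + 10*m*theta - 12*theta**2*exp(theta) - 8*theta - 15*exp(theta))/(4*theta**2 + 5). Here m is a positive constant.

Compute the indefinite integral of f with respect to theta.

F(theta) = m*theta**2 - 3*exp(theta) - log(4*theta**2 + 5) + C

An antiderivative F(theta) passes only if d/dtheta[F] lands on f(theta) exactly.
Check: d/dtheta[m*theta**2 - 3*exp(theta) - log(4*theta**2 + 5)] = (8*m*theta**3 + 10*m*theta - 12*theta**2*exp(theta) - 8*theta - 15*exp(theta))/(4*theta**2 + 5) = f(theta).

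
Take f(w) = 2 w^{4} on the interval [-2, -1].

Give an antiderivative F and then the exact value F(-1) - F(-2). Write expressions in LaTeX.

Antiderivative: F(w) = \frac{2 w^{5}}{5}; value = \frac{62}{5}

A first test for any F(w): its w-derivative must equal f(w) identically.
F(w) = \frac{2 w^{5}}{5} is an antiderivative of f.
Check: d/dw[\frac{2 w^{5}}{5}] = 2 w^{4} = f(w).
F(-1) = - \frac{2}{5}; F(-2) = - \frac{64}{5}.
Integral = F(-1) - F(-2) = \frac{62}{5}.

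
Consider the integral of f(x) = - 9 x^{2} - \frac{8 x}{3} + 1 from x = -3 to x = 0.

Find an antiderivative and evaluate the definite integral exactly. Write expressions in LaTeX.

Integrate term by term and add the pieces.
F(x) = - 3 x^{3} - \frac{4 x^{2}}{3} + x is an antiderivative of f.
Check: d/dx[- 3 x^{3} - \frac{4 x^{2}}{3} + x] = - 9 x^{2} - \frac{8 x}{3} + 1 = f(x).
F(0) = 0; F(-3) = 66.
Integral = F(0) - F(-3) = -66.

Antiderivative: F(x) = - 3 x^{3} - \frac{4 x^{2}}{3} + x; value = -66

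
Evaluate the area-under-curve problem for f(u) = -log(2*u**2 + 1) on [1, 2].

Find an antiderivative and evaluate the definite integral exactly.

An antiderivative F(u) passes only if d/du[F] lands on f(u) exactly.
F(u) = -u*log(2*u**2 + 1) + 2*u - sqrt(2)*atan(sqrt(2)*u) is an antiderivative of f.
Check: d/du[-u*log(2*u**2 + 1) + 2*u - sqrt(2)*atan(sqrt(2)*u)] = -log(2*u**2 + 1) = f(u).
F(2) = -2*log(9) - sqrt(2)*atan(2*sqrt(2)) + 4; F(1) = -sqrt(2)*atan(sqrt(2)) - log(3) + 2.
Integral = F(2) - F(1) = -2*log(9) - sqrt(2)*atan(2*sqrt(2)) + log(3) + sqrt(2)*atan(sqrt(2)) + 2.

Antiderivative: F(u) = -u*log(2*u**2 + 1) + 2*u - sqrt(2)*atan(sqrt(2)*u); value = -2*log(9) - sqrt(2)*atan(2*sqrt(2)) + log(3) + sqrt(2)*atan(sqrt(2)) + 2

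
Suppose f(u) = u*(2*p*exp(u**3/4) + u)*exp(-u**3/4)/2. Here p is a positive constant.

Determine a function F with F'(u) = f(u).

Any candidate F(u) must reproduce f(u) exactly when differentiated.
Check: d/du[p*u**2/2 - 2*exp(-u**3/4)/3] = (2*p*u*exp(u**3/4) + u**2)*exp(-u**3/4)/2, which equals f(u).

An antiderivative is F(u) = p*u**2/2 - 2*exp(-u**3/4)/3.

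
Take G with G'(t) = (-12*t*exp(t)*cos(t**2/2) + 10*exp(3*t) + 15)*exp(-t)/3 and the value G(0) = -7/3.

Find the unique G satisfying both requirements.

G(t) = (5*exp(3*t) - 12*exp(t)*sin(t**2/2) + 3*exp(t) - 15)*exp(-t)/3

A candidate passes only if d/dt[G] lands on the given G'(t) exactly.
A general antiderivative is 5*exp(2*t)/3 - 4*sin(t**2/2) - 5*exp(-t) + C.
The condition gives C = -7/3 - (-10/3) = 1.
So G(t) = (5*exp(3*t) - 12*exp(t)*sin(t**2/2) + 3*exp(t) - 15)*exp(-t)/3.
Check: d/dt[(5*exp(3*t) - 12*exp(t)*sin(t**2/2) + 3*exp(t) - 15)*exp(-t)/3] = (-12*t*exp(t)*cos(t**2/2) + 10*exp(3*t) + 15)*exp(-t)/3 = G'(t).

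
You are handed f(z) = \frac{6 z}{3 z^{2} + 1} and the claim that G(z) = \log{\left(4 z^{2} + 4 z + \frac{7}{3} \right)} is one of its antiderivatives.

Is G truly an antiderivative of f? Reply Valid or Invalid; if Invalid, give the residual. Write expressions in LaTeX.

d/dz[G] = \frac{24 z + 12}{12 z^{2} + 12 z + 7}
d/dz[G] - f(z) = \frac{- 36 z^{2} - 18 z + 12}{36 z^{4} + 36 z^{3} + 33 z^{2} + 12 z + 7} != 0.

Invalid: d/dz[G] - f = \frac{- 36 z^{2} - 18 z + 12}{36 z^{4} + 36 z^{3} + 33 z^{2} + 12 z + 7}, which is not 0.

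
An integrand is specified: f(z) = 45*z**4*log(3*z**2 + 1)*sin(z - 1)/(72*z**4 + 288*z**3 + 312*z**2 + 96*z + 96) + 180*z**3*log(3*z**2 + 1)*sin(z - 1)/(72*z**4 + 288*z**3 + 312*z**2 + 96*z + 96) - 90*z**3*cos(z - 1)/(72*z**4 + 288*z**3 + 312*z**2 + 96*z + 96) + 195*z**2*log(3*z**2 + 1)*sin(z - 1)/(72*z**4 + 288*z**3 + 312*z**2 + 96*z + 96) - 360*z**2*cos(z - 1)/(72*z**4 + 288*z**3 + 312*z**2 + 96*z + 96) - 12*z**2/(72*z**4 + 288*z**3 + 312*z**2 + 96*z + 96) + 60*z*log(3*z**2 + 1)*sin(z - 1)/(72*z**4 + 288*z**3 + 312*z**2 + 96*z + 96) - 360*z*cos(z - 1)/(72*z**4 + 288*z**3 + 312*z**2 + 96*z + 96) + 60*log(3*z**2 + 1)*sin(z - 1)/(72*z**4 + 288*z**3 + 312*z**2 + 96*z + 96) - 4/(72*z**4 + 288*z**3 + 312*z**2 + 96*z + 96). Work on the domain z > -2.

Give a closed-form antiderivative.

Integrate term by term and add the pieces.
Check: d/dz[(-15*z*log(3*z**2 + 1)*cos(z - 1) - 30*log(3*z**2 + 1)*cos(z - 1) + 4)/(24*z + 48)] = (45*z**4*log(3*z**2 + 1)*sin(z - 1) + 180*z**3*log(3*z**2 + 1)*sin(z - 1) - 90*z**3*cos(z - 1) + 195*z**2*log(3*z**2 + 1)*sin(z - 1) - 360*z**2*cos(z - 1) - 12*z**2 + 60*z*log(3*z**2 + 1)*sin(z - 1) - 360*z*cos(z - 1) + 60*log(3*z**2 + 1)*sin(z - 1) - 4)/(72*z**4 + 288*z**3 + 312*z**2 + 96*z + 96), which equals f(z).

An antiderivative is F(z) = (-15*z*log(3*z**2 + 1)*cos(z - 1) - 30*log(3*z**2 + 1)*cos(z - 1) + 4)/(24*z + 48).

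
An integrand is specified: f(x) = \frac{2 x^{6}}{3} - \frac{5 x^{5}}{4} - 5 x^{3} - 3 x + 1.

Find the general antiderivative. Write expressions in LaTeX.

F(x) = \frac{2 x^{7}}{21} - \frac{5 x^{6}}{24} - \frac{5 x^{4}}{4} - \frac{3 x^{2}}{2} + x + C

The integrand splits into summands that can be handled one at a time.
Check: d/dx[\frac{2 x^{7}}{21} - \frac{5 x^{6}}{24} - \frac{5 x^{4}}{4} - \frac{3 x^{2}}{2} + x] = \frac{2 x^{6}}{3} - \frac{5 x^{5}}{4} - 5 x^{3} - 3 x + 1 = f(x).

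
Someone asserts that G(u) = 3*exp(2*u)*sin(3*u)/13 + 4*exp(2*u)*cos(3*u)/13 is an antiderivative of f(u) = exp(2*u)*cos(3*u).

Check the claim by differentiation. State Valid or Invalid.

d/du[G] = -6*exp(2*u)*sin(3*u)/13 + 17*exp(2*u)*cos(3*u)/13
d/du[G] - f(u) = -6*exp(2*u)*sin(3*u)/13 + 4*exp(2*u)*cos(3*u)/13 != 0.

Invalid: d/du[G] - f = -6*exp(2*u)*sin(3*u)/13 + 4*exp(2*u)*cos(3*u)/13, which is not 0.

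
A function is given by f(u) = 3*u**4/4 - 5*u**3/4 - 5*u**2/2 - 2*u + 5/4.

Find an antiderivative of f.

The integrand splits into summands that can be handled one at a time.
Check: d/du[u*(36*u**4 - 75*u**3 - 200*u**2 - 240*u + 300)/240] = 3*u**4/4 - 5*u**3/4 - 5*u**2/2 - 2*u + 5/4 = f(u).

An antiderivative is F(u) = u*(36*u**4 - 75*u**3 - 200*u**2 - 240*u + 300)/240.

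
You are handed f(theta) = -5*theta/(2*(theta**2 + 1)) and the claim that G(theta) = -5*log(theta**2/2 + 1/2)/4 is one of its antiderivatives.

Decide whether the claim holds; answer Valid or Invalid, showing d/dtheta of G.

d/dtheta[G] = -5*theta/(2*theta**2 + 2)
This equals f(theta) exactly, so the claim holds.

Valid - differentiating G returns exactly f.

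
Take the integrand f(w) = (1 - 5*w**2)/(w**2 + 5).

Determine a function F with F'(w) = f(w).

An antiderivative is F(w) = (-25*w + 26*sqrt(5)*atan(sqrt(5)*w/5))/5.

A candidate is checked by its d/dw: the result must match f(w).
Check: d/dw[(-25*w + 26*sqrt(5)*atan(sqrt(5)*w/5))/5] = (1 - 5*w**2)/(w**2 + 5) = f(w).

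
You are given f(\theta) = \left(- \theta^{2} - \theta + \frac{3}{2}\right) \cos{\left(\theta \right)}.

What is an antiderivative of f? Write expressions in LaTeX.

An antiderivative F(\theta) passes only if d/d\theta[F] lands on f(\theta) exactly.
Check: d/d\theta[- \frac{2 \theta^{2} \sin{\left(\theta \right)} + 2 \theta \sin{\left(\theta \right)} + 4 \theta \cos{\left(\theta \right)} - 7 \sin{\left(\theta \right)} + 2 \cos{\left(\theta \right)}}{2}] = - \theta^{2} \cos{\left(\theta \right)} - \theta \cos{\left(\theta \right)} + \frac{3 \cos{\left(\theta \right)}}{2}, which equals f(\theta).

An antiderivative is F(\theta) = - \frac{2 \theta^{2} \sin{\left(\theta \right)} + 2 \theta \sin{\left(\theta \right)} + 4 \theta \cos{\left(\theta \right)} - 7 \sin{\left(\theta \right)} + 2 \cos{\left(\theta \right)}}{2}.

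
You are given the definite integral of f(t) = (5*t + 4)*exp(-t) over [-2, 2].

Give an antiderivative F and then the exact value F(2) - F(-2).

Antiderivative: F(t) = -(5*t + 9)*exp(-t); value = -exp(2) - 19*exp(-2)

Recognize the product-rule pattern: f = u'v + uv' with u = -5*t - 9, v = exp(-t), so integration by parts undoes it.
F(t) = -(5*t + 9)*exp(-t) is an antiderivative of f.
Check: d/dt[-(5*t + 9)*exp(-t)] = (5*t + 4)*exp(-t) = f(t).
F(2) = -19*exp(-2); F(-2) = exp(2).
Integral = F(2) - F(-2) = -exp(2) - 19*exp(-2).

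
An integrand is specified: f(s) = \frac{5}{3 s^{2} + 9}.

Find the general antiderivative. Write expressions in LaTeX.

Since d/ds undoes antidifferentiation here, F'(s) = f(s) is required of F(s).
Check: d/ds[\frac{5 \sqrt{3} \operatorname{atan}{\left(\frac{\sqrt{3} s}{3} \right)}}{9}] = \frac{5}{3 s^{2} + 9} = f(s).

F(s) = \frac{5 \sqrt{3} \operatorname{atan}{\left(\frac{\sqrt{3} s}{3} \right)}}{9} + C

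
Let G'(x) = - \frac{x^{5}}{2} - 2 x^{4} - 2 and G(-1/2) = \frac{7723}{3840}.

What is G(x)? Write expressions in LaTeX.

Integrate term by term and add the pieces.
A general antiderivative is - \frac{x^{6}}{12} - \frac{2 x^{5}}{5} - 2 x + C.
The condition gives C = \frac{7723}{3840} - (\frac{3883}{3840}) = 1.
So G(x) = \frac{- 5 x^{6} - 24 x^{5} - 120 x + 60}{60}.
Check: d/dx[\frac{- 5 x^{6} - 24 x^{5} - 120 x + 60}{60}] = - \frac{x^{5}}{2} - 2 x^{4} - 2 = G'(x).

G(x) = \frac{- 5 x^{6} - 24 x^{5} - 120 x + 60}{60}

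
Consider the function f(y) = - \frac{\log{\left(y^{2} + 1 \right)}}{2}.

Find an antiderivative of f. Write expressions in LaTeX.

An antiderivative is F(y) = - \frac{y \log{\left(y^{2} + 1 \right)}}{2} + y - \operatorname{atan}{\left(y \right)}.

Whatever form F(y) takes, F'(y) = f(y) is non-negotiable.
Check: d/dy[- \frac{y \log{\left(y^{2} + 1 \right)}}{2} + y - \operatorname{atan}{\left(y \right)}] = - \frac{\log{\left(y^{2} + 1 \right)}}{2} = f(y).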